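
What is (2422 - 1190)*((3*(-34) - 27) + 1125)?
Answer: 1227072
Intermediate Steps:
(2422 - 1190)*((3*(-34) - 27) + 1125) = 1232*((-102 - 27) + 1125) = 1232*(-129 + 1125) = 1232*996 = 1227072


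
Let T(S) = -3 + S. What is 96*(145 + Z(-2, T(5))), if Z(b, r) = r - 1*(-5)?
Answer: 14592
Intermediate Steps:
Z(b, r) = 5 + r (Z(b, r) = r + 5 = 5 + r)
96*(145 + Z(-2, T(5))) = 96*(145 + (5 + (-3 + 5))) = 96*(145 + (5 + 2)) = 96*(145 + 7) = 96*152 = 14592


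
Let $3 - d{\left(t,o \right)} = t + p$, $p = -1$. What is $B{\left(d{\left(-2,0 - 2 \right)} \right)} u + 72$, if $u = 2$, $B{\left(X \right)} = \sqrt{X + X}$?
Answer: $72 + 4 \sqrt{3} \approx 78.928$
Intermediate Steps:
$d{\left(t,o \right)} = 4 - t$ ($d{\left(t,o \right)} = 3 - \left(t - 1\right) = 3 - \left(-1 + t\right) = 4 - t$)
$B{\left(X \right)} = \sqrt{2} \sqrt{X}$ ($B{\left(X \right)} = \sqrt{2 X} = \sqrt{2} \sqrt{X}$)
$B{\left(d{\left(-2,0 - 2 \right)} \right)} u + 72 = \sqrt{2} \sqrt{4 - -2} \cdot 2 + 72 = \sqrt{2} \sqrt{4 + 2} \cdot 2 + 72 = \sqrt{2} \sqrt{6} \cdot 2 + 72 = 2 \sqrt{3} \cdot 2 + 72 = 4 \sqrt{3} + 72 = 72 + 4 \sqrt{3}$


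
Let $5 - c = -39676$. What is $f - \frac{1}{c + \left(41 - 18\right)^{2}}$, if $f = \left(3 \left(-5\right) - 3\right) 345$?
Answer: $- \frac{249704101}{40210} \approx -6210.0$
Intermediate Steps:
$c = 39681$ ($c = 5 - -39676 = 5 + 39676 = 39681$)
$f = -6210$ ($f = \left(-15 - 3\right) 345 = \left(-18\right) 345 = -6210$)
$f - \frac{1}{c + \left(41 - 18\right)^{2}} = -6210 - \frac{1}{39681 + \left(41 - 18\right)^{2}} = -6210 - \frac{1}{39681 + 23^{2}} = -6210 - \frac{1}{39681 + 529} = -6210 - \frac{1}{40210} = - \frac{249704101}{40210}$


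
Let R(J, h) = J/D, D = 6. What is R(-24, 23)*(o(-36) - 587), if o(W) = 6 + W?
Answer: 2468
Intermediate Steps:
R(J, h) = J/6
R(-24, 23)*(o(-36) - 587) = ((1/6)*(-24))*((6 - 36) - 587) = -4*(-30 - 587) = -4*(-617) = 2468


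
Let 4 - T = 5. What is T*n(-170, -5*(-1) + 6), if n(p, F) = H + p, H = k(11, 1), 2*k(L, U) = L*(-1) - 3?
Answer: 177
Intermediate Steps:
T = -1 (T = 4 - 1*5 = 4 - 5 = -1)
k(L, U) = -3/2 - L/2 (k(L, U) = (L*(-1) - 3)/2 = (-L - 3)/2 = (-3 - L)/2 = -3/2 - L/2)
H = -7 (H = -3/2 - ½*11 = -3/2 - 11/2 = -7)
n(p, F) = -7 + p
T*n(-170, -5*(-1) + 6) = -(-7 - 170) = -1*(-177) = 177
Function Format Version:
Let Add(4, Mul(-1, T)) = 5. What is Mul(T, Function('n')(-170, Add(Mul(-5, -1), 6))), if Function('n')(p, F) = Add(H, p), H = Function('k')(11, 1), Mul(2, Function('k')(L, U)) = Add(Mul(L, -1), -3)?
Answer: 177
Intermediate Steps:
T = -1 (T = Add(4, Mul(-1, 5)) = Add(4, -5) = -1)
Function('k')(L, U) = Add(Rational(-3, 2), Mul(Rational(-1, 2), L)) (Function('k')(L, U) = Mul(Rational(1, 2), Add(Mul(L, -1), -3)) = Mul(Rational(1, 2), Add(Mul(-1, L), -3)) = Mul(Rational(1, 2), Add(-3, Mul(-1, L))) = Add(Rational(-3, 2), Mul(Rational(-1, 2), L)))
H = -7 (H = Add(Rational(-3, 2), Mul(Rational(-1, 2), 11)) = Add(Rational(-3, 2), Rational(-11, 2)) = -7)
Function('n')(p, F) = Add(-7, p)
Mul(T, Function('n')(-170, Add(Mul(-5, -1), 6))) = Mul(-1, Add(-7, -170)) = Mul(-1, -177) = 177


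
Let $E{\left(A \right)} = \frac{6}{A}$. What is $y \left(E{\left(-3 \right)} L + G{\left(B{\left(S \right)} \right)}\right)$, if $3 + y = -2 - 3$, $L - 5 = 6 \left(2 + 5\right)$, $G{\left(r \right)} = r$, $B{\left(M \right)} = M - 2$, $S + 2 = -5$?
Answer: $824$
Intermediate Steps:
$S = -7$ ($S = -2 - 5 = -7$)
$B{\left(M \right)} = -2 + M$
$L = 47$ ($L = 5 + 6 \left(2 + 5\right) = 5 + 6 \cdot 7 = 5 + 42 = 47$)
$y = -8$ ($y = -3 - 5 = -8$)
$y \left(E{\left(-3 \right)} L + G{\left(B{\left(S \right)} \right)}\right) = - 8 \left(\frac{6}{-3} \cdot 47 - 9\right) = - 8 \left(6 \left(- \frac{1}{3}\right) 47 - 9\right) = - 8 \left(\left(-2\right) 47 - 9\right) = - 8 \left(-94 - 9\right) = \left(-8\right) \left(-103\right) = 824$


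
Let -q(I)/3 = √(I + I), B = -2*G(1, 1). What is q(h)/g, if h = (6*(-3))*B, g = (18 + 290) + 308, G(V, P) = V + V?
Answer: -9/154 ≈ -0.058442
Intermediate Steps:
G(V, P) = 2*V
B = -4 ≈ -4.0000
g = 616 (g = 308 + 308 = 616)
h = 72 (h = (6*(-3))*(-4) = -18*(-4) = 72)
q(I) = -3*√2*√I (q(I) = -3*√(I + I) = -3*√2*√I)
q(h)/g = -3*√2*√72/616 = -3*√2*6*√2*(1/616) = -36*1/616 = -9/154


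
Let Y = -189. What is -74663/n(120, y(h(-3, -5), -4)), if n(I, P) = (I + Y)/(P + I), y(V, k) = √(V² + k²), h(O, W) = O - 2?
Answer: 2986520/23 + 74663*√41/69 ≈ 1.3678e+5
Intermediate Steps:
h(O, W) = -2 + O
n(I, P) = (-189 + I)/(I + P) (n(I, P) = (I - 189)/(P + I) = (-189 + I)/(I + P))
-74663/n(120, y(h(-3, -5), -4)) = -74663*(120 + √((-2 - 3)² + (-4)²))/(-189 + 120) = -(-2986520/23 - 74663*√((-5)² + 16)/69) = -(-2986520/23 - 74663*√(25 + 16)/69) = -(-2986520/23 - 74663*√41/69) = -74663*(-40/23 - √41/69) = 2986520/23 + 74663*√41/69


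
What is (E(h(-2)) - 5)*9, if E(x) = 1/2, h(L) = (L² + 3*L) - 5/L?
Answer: -81/2 ≈ -40.500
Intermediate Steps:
h(L) = L² - 5/L + 3*L
E(x) = ½
(E(h(-2)) - 5)*9 = (½ - 5)*9 = -9/2*9 = -81/2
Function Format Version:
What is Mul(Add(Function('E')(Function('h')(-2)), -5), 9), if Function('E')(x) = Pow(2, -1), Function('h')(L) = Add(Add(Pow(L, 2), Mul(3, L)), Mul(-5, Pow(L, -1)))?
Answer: Rational(-81, 2) ≈ -40.500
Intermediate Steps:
Function('h')(L) = Add(Pow(L, 2), Mul(-5, Pow(L, -1)), Mul(3, L))
Function('E')(x) = Rational(1, 2)
Mul(Add(Function('E')(Function('h')(-2)), -5), 9) = Mul(Add(Rational(1, 2), -5), 9) = Mul(Rational(-9, 2), 9) = Rational(-81, 2)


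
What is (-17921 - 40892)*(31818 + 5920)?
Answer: -2219484994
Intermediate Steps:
(-17921 - 40892)*(31818 + 5920) = -58813*37738 = -2219484994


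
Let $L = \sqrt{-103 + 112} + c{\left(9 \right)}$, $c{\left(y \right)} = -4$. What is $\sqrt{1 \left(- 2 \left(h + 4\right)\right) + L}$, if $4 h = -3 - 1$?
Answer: $i \sqrt{7} \approx 2.6458 i$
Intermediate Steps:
$h = -1$ ($h = \frac{-3 - 1}{4} = \frac{1}{4} \left(-4\right) = -1$)
$L = -1$ ($L = \sqrt{-103 + 112} - 4 = \sqrt{9} - 4 = 3 - 4 = -1$)
$\sqrt{1 \left(- 2 \left(h + 4\right)\right) + L} = \sqrt{1 \left(- 2 \left(-1 + 4\right)\right) - 1} = \sqrt{1 \left(\left(-2\right) 3\right) - 1} = \sqrt{1 \left(-6\right) - 1} = \sqrt{-6 - 1} = \sqrt{-7} = i \sqrt{7}$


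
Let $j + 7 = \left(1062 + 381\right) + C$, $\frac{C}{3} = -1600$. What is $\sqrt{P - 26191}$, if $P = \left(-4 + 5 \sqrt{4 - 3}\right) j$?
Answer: $i \sqrt{29555} \approx 171.92 i$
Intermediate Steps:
$C = -4800$ ($C = 3 \left(-1600\right) = -4800$)
$j = -3364$ ($j = -7 + \left(\left(1062 + 381\right) - 4800\right) = -7 + \left(1443 - 4800\right) = -7 - 3357 = -3364$)
$P = -3364$ ($P = \left(-4 + 5 \sqrt{4 - 3}\right) \left(-3364\right) = \left(-4 + 5 \sqrt{1}\right) \left(-3364\right) = \left(-4 + 5 \cdot 1\right) \left(-3364\right) = \left(-4 + 5\right) \left(-3364\right) = 1 \left(-3364\right) = -3364$)
$\sqrt{P - 26191} = \sqrt{-3364 - 26191} = \sqrt{-29555} = i \sqrt{29555}$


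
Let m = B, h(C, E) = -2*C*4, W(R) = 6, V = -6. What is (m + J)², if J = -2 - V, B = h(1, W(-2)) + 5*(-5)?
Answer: 841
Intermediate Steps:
h(C, E) = -8*C
B = -33 (B = -8*1 + 5*(-5) = -8 - 25 = -33)
J = 4 (J = -2 - 1*(-6) = -2 + 6 = 4)
m = -33
(m + J)² = (-33 + 4)² = (-29)² = 841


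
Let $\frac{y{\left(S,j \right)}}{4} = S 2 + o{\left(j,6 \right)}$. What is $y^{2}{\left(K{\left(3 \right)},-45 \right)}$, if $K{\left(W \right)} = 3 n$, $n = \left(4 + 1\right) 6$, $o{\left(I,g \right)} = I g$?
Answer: $129600$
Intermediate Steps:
$n = 30$ ($n = 5 \cdot 6 = 30$)
$K{\left(W \right)} = 90$ ($K{\left(W \right)} = 3 \cdot 30 = 90$)
$y{\left(S,j \right)} = 8 S + 24 j$ ($y{\left(S,j \right)} = 4 \left(S 2 + j 6\right) = 4 \left(2 S + 6 j\right) = 8 S + 24 j$)
$y^{2}{\left(K{\left(3 \right)},-45 \right)} = \left(8 \cdot 90 + 24 \left(-45\right)\right)^{2} = \left(720 - 1080\right)^{2} = \left(-360\right)^{2} = 129600$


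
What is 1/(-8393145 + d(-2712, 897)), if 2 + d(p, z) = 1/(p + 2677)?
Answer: -35/293760146 ≈ -1.1914e-7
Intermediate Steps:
d(p, z) = -2 + 1/(2677 + p) (d(p, z) = -2 + 1/(p + 2677) = -2 + 1/(2677 + p))
1/(-8393145 + d(-2712, 897)) = 1/(-8393145 + (-5353 - 2*(-2712))/(2677 - 2712)) = 1/(-8393145 + (-5353 + 5424)/(-35)) = 1/(-8393145 - 1/35*71) = 1/(-8393145 - 71/35) = 1/(-293760146/35) = -35/293760146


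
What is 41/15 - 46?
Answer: -649/15 ≈ -43.267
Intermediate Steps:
41/15 - 46 = -649/15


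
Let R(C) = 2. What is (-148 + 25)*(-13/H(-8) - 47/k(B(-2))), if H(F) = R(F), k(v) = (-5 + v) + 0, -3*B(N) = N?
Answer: -13899/26 ≈ -534.58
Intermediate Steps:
B(N) = -N/3
k(v) = -5 + v
H(F) = 2
(-148 + 25)*(-13/H(-8) - 47/k(B(-2))) = (-148 + 25)*(-13/2 - 47/(-5 - 1/3*(-2))) = -123*(-13*1/2 - 47/(-5 + 2/3)) = -123*(-13/2 - 47/(-13/3)) = -123*(-13/2 - 47*(-3/13)) = -123*(-13/2 + 141/13) = -123*113/26 = -13899/26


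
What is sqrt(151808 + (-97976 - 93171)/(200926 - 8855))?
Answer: sqrt(46283909560171)/17461 ≈ 389.62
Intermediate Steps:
sqrt(151808 + (-97976 - 93171)/(200926 - 8855)) = sqrt(151808 - 191147/192071) = sqrt(151808 - 191147*1/192071) = sqrt(151808 - 17377/17461) = sqrt(2650702111/17461) = sqrt(46283909560171)/17461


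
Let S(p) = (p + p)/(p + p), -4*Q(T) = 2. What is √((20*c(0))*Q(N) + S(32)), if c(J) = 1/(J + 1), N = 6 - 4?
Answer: 3*I ≈ 3.0*I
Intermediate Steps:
N = 2
Q(T) = -½ (Q(T) = -¼*2 = -½)
c(J) = 1/(1 + J)
S(p) = 1 (S(p) = (2*p)/((2*p)) = (2*p)*(1/(2*p)) = 1)
√((20*c(0))*Q(N) + S(32)) = √((20/(1 + 0))*(-½) + 1) = √((20/1)*(-½) + 1) = √((20*1)*(-½) + 1) = √(20*(-½) + 1) = √(-10 + 1) = √(-9) = 3*I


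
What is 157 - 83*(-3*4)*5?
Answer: 5137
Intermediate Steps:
157 - 83*(-3*4)*5 = 157 - (-996)*5 = 157 - 83*(-60) = 157 + 4980 = 5137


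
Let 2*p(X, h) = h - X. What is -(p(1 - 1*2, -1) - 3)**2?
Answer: -9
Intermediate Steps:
p(X, h) = h/2 - X/2 (p(X, h) = (h - X)/2 = h/2 - X/2)
-(p(1 - 1*2, -1) - 3)**2 = -(((1/2)*(-1) - (1 - 1*2)/2) - 3)**2 = -((-1/2 - (1 - 2)/2) - 3)**2 = -((-1/2 - 1/2*(-1)) - 3)**2 = -((-1/2 + 1/2) - 3)**2 = -(0 - 3)**2 = -1*(-3)**2 = -1*9 = -9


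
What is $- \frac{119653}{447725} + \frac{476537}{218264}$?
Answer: $\frac{187241585933}{97722249400} \approx 1.9161$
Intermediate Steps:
$- \frac{119653}{447725} + \frac{476537}{218264} = \frac{187241585933}{97722249400}$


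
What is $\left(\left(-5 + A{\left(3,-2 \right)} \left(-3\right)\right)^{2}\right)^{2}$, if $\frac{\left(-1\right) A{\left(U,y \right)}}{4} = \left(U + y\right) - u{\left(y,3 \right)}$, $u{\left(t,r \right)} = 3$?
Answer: $707281$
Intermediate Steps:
$A{\left(U,y \right)} = 12 - 4 U - 4 y$ ($A{\left(U,y \right)} = - 4 \left(\left(U + y\right) - 3\right) = - 4 \left(-3 + U + y\right) = 12 - 4 U - 4 y$)
$\left(\left(-5 + A{\left(3,-2 \right)} \left(-3\right)\right)^{2}\right)^{2} = \left(\left(-5 + \left(12 - 12 - -8\right) \left(-3\right)\right)^{2}\right)^{2} = \left(\left(-5 + \left(12 - 12 + 8\right) \left(-3\right)\right)^{2}\right)^{2} = \left(\left(-5 + 8 \left(-3\right)\right)^{2}\right)^{2} = \left(\left(-5 - 24\right)^{2}\right)^{2} = \left(\left(-29\right)^{2}\right)^{2} = 841^{2} = 707281$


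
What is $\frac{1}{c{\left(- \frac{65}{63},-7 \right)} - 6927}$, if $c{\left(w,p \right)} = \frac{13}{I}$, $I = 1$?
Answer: $- \frac{1}{6914} \approx -0.00014463$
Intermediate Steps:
$c{\left(w,p \right)} = 13$ ($c{\left(w,p \right)} = \frac{13}{1} = 13 \cdot 1 = 13$)
$\frac{1}{c{\left(- \frac{65}{63},-7 \right)} - 6927} = \frac{1}{13 - 6927} = \frac{1}{-6914} = - \frac{1}{6914}$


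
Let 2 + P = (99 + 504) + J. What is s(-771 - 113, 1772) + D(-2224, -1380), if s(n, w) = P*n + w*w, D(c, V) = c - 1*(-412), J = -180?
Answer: 2766008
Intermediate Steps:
P = 421 (P = -2 + ((99 + 504) - 180) = -2 + (603 - 180) = -2 + 423 = 421)
D(c, V) = 412 + c (D(c, V) = c + 412 = 412 + c)
s(n, w) = w**2 + 421*n (s(n, w) = 421*n + w*w = 421*n + w**2 = w**2 + 421*n)
s(-771 - 113, 1772) + D(-2224, -1380) = (1772**2 + 421*(-771 - 113)) + (412 - 2224) = (3139984 + 421*(-884)) - 1812 = (3139984 - 372164) - 1812 = 2767820 - 1812 = 2766008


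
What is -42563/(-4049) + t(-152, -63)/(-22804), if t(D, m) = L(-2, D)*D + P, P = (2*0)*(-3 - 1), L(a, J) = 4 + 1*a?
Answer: 242959387/23083349 ≈ 10.525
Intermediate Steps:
L(a, J) = 4 + a
P = 0 (P = 0*(-4) = 0)
t(D, m) = 2*D (t(D, m) = (4 - 2)*D + 0 = 2*D + 0 = 2*D)
-42563/(-4049) + t(-152, -63)/(-22804) = -42563/(-4049) + (2*(-152))/(-22804) = -42563*(-1/4049) - 304*(-1/22804) = 42563/4049 + 76/5701 = 242959387/23083349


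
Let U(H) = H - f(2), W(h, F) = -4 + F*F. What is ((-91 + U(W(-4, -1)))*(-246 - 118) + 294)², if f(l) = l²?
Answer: 1293553156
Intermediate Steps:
W(h, F) = -4 + F²
U(H) = -4 + H (U(H) = H - 1*2² = H - 1*4 = H - 4 = -4 + H)
((-91 + U(W(-4, -1)))*(-246 - 118) + 294)² = ((-91 + (-4 + (-4 + (-1)²)))*(-246 - 118) + 294)² = ((-91 + (-4 + (-4 + 1)))*(-364) + 294)² = ((-91 + (-4 - 3))*(-364) + 294)² = ((-91 - 7)*(-364) + 294)² = (-98*(-364) + 294)² = (35672 + 294)² = 35966² = 1293553156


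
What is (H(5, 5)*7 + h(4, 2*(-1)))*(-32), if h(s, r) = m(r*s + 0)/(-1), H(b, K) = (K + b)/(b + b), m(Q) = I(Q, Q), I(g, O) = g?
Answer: -480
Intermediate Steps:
m(Q) = Q
H(b, K) = (K + b)/(2*b) (H(b, K) = (K + b)/((2*b)) = (K + b)*(1/(2*b)) = (K + b)/(2*b))
h(s, r) = -r*s (h(s, r) = (r*s + 0)/(-1) = (r*s)*(-1) = -r*s)
(H(5, 5)*7 + h(4, 2*(-1)))*(-32) = (((½)*(5 + 5)/5)*7 - 1*2*(-1)*4)*(-32) = (((½)*(⅕)*10)*7 - 1*(-2)*4)*(-32) = (1*7 + 8)*(-32) = (7 + 8)*(-32) = 15*(-32) = -480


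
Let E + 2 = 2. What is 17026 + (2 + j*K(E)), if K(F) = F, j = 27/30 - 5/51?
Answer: 17028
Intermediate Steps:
E = 0 (E = -2 + 2 = 0)
j = 409/510 (j = 27*(1/30) - 5*1/51 = 9/10 - 5/51 = 409/510 ≈ 0.80196)
17026 + (2 + j*K(E)) = 17026 + (2 + (409/510)*0) = 17026 + (2 + 0) = 17026 + 2 = 17028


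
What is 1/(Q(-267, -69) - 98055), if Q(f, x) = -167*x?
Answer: -1/86532 ≈ -1.1556e-5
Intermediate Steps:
1/(Q(-267, -69) - 98055) = 1/(-167*(-69) - 98055) = 1/(11523 - 98055) = 1/(-86532) = -1/86532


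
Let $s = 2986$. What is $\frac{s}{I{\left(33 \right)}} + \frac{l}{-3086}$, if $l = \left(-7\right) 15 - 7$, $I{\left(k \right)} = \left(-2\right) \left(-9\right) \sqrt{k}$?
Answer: $\frac{56}{1543} + \frac{1493 \sqrt{33}}{297} \approx 28.914$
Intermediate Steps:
$I{\left(k \right)} = 18 \sqrt{k}$
$l = -112$ ($l = -105 - 7 = -112$)
$\frac{s}{I{\left(33 \right)}} + \frac{l}{-3086} = \frac{2986}{18 \sqrt{33}} - \frac{112}{-3086} = 2986 \frac{\sqrt{33}}{594} - - \frac{56}{1543} = \frac{1493 \sqrt{33}}{297} + \frac{56}{1543} = \frac{56}{1543} + \frac{1493 \sqrt{33}}{297}$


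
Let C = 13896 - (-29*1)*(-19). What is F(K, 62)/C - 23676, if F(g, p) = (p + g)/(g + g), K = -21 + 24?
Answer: -379147451/16014 ≈ -23676.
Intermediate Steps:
K = 3
C = 13345 (C = 13896 - (-29)*(-19) = 13896 - 1*551 = 13896 - 551 = 13345)
F(g, p) = (g + p)/(2*g) (F(g, p) = (g + p)/((2*g)) = (g + p)*(1/(2*g)) = (g + p)/(2*g))
F(K, 62)/C - 23676 = ((½)*(3 + 62)/3)/13345 - 23676 = ((½)*(⅓)*65)*(1/13345) - 23676 = (65/6)*(1/13345) - 23676 = 13/16014 - 23676 = -379147451/16014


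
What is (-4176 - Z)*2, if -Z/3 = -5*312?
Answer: -17712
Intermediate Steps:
Z = 4680 (Z = -(-15)*312 = -3*(-1560) = 4680)
(-4176 - Z)*2 = (-4176 - 1*4680)*2 = (-4176 - 4680)*2 = -8856*2 = -17712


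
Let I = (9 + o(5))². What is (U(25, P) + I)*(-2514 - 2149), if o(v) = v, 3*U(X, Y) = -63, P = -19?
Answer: -816025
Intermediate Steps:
U(X, Y) = -21 (U(X, Y) = (⅓)*(-63) = -21)
I = 196 (I = (9 + 5)² = 14² = 196)
(U(25, P) + I)*(-2514 - 2149) = (-21 + 196)*(-2514 - 2149) = 175*(-4663) = -816025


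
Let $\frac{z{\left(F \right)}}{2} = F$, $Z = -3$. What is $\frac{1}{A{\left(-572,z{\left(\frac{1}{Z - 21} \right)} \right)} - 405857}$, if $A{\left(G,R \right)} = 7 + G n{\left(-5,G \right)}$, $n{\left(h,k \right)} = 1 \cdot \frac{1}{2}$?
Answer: $- \frac{1}{406136} \approx -2.4622 \cdot 10^{-6}$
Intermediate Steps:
$n{\left(h,k \right)} = \frac{1}{2}$ ($n{\left(h,k \right)} = 1 \cdot \frac{1}{2} = \frac{1}{2}$)
$z{\left(F \right)} = 2 F$
$A{\left(G,R \right)} = 7 + \frac{G}{2}$ ($A{\left(G,R \right)} = 7 + G \frac{1}{2} = 7 + \frac{G}{2}$)
$\frac{1}{A{\left(-572,z{\left(\frac{1}{Z - 21} \right)} \right)} - 405857} = \frac{1}{\left(7 + \frac{1}{2} \left(-572\right)\right) - 405857} = \frac{1}{\left(7 - 286\right) - 405857} = \frac{1}{-279 - 405857} = \frac{1}{-406136} = - \frac{1}{406136}$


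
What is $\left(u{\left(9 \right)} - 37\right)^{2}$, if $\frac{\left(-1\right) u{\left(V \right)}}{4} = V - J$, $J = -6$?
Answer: $9409$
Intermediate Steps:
$u{\left(V \right)} = -24 - 4 V$ ($u{\left(V \right)} = - 4 \left(V - -6\right) = - 4 \left(V + 6\right) = - 4 \left(6 + V\right) = -24 - 4 V$)
$\left(u{\left(9 \right)} - 37\right)^{2} = \left(\left(-24 - 36\right) - 37\right)^{2} = \left(-60 - 37\right)^{2} = \left(-97\right)^{2} = 9409$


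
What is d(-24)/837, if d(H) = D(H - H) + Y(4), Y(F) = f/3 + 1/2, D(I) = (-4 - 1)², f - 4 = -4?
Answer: 17/558 ≈ 0.030466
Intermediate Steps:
f = 0 (f = 4 - 4 = 0)
D(I) = 25 (D(I) = (-5)² = 25)
Y(F) = ½ (Y(F) = 0/3 + 1/2 = 0*(⅓) + 1*(½) = 0 + ½ = ½)
d(H) = 51/2 (d(H) = 25 + ½ = 51/2)
d(-24)/837 = (51/2)/837 = (51/2)*(1/837) = 17/558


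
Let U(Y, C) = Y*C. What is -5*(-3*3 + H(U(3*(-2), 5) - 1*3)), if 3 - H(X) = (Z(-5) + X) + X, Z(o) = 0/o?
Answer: -300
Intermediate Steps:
U(Y, C) = C*Y
Z(o) = 0
H(X) = 3 - 2*X (H(X) = 3 - ((0 + X) + X) = 3 - (X + X) = 3 - 2*X)
-5*(-3*3 + H(U(3*(-2), 5) - 1*3)) = -5*(-3*3 + (3 - 2*(5*(3*(-2)) - 1*3))) = -5*(-9 + (3 - 2*(5*(-6) - 3))) = -5*(-9 + (3 - 2*(-30 - 3))) = -5*(-9 + (3 - 2*(-33))) = -5*(-9 + (3 + 66)) = -5*(-9 + 69) = -5*60 = -300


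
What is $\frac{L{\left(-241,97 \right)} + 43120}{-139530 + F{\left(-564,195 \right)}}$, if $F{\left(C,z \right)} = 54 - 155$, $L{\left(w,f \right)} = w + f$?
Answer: $- \frac{42976}{139631} \approx -0.30778$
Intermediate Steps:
$L{\left(w,f \right)} = f + w$
$F{\left(C,z \right)} = -101$
$\frac{L{\left(-241,97 \right)} + 43120}{-139530 + F{\left(-564,195 \right)}} = \frac{\left(97 - 241\right) + 43120}{-139530 - 101} = \frac{-144 + 43120}{-139631} = 42976 \left(- \frac{1}{139631}\right) = - \frac{42976}{139631}$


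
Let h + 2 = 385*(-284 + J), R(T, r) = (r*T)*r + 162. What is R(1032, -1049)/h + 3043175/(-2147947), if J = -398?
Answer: -406672954019403/93998456614 ≈ -4326.4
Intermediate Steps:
R(T, r) = 162 + T*r**2 (R(T, r) = (T*r)*r + 162 = T*r**2 + 162 = 162 + T*r**2)
h = -262572 (h = -2 + 385*(-284 - 398) = -2 + 385*(-682) = -2 - 262570 = -262572)
R(1032, -1049)/h + 3043175/(-2147947) = (162 + 1032*(-1049)**2)/(-262572) + 3043175/(-2147947) = (162 + 1032*1100401)*(-1/262572) + 3043175*(-1/2147947) = (162 + 1135613832)*(-1/262572) - 3043175/2147947 = 1135613994*(-1/262572) - 3043175/2147947 = -189268999/43762 - 3043175/2147947 = -406672954019403/93998456614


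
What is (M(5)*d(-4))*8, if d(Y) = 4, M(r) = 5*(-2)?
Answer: -320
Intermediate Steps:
M(r) = -10
(M(5)*d(-4))*8 = -10*4*8 = -40*8 = -320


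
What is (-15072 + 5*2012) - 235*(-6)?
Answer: -3602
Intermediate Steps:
(-15072 + 5*2012) - 235*(-6) = (-15072 + 10060) + 1410 = -5012 + 1410 = -3602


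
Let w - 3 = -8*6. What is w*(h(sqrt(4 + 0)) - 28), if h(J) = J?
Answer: 1170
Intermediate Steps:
w = -45 (w = 3 - 8*6 = 3 - 48 = -45)
w*(h(sqrt(4 + 0)) - 28) = -45*(sqrt(4 + 0) - 28) = -45*(sqrt(4) - 28) = -45*(2 - 28) = -45*(-26) = 1170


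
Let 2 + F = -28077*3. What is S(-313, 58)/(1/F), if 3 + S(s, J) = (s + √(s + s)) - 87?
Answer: 33945899 - 84233*I*√626 ≈ 3.3946e+7 - 2.1075e+6*I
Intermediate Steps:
F = -84233 (F = -2 - 28077*3 = -2 - 84231 = -84233)
S(s, J) = -90 + s + √2*√s (S(s, J) = -3 + ((s + √(s + s)) - 87) = -3 + ((s + √(2*s)) - 87) = -3 + ((s + √2*√s) - 87) = -3 + (-87 + s + √2*√s) = -90 + s + √2*√s)
S(-313, 58)/(1/F) = (-90 - 313 + √2*√(-313))/(1/(-84233)) = (-90 - 313 + √2*(I*√313))/(-1/84233) = (-90 - 313 + I*√626)*(-84233) = (-403 + I*√626)*(-84233) = 33945899 - 84233*I*√626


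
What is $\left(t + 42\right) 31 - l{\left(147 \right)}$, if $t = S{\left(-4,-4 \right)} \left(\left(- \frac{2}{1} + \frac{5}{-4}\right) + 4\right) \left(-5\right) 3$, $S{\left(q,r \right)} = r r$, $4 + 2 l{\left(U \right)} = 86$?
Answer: $-4319$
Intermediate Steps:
$l{\left(U \right)} = 41$ ($l{\left(U \right)} = -2 + \frac{1}{2} \cdot 86 = -2 + 43 = 41$)
$S{\left(q,r \right)} = r^{2}$
$t = -180$ ($t = \left(-4\right)^{2} \left(\left(- \frac{2}{1} + \frac{5}{-4}\right) + 4\right) \left(-5\right) 3 = 16 \left(\left(\left(-2\right) 1 + 5 \left(- \frac{1}{4}\right)\right) + 4\right) \left(-5\right) 3 = 16 \left(\left(-2 - \frac{5}{4}\right) + 4\right) \left(-5\right) 3 = 16 \left(- \frac{13}{4} + 4\right) \left(-5\right) 3 = 16 \cdot \frac{3}{4} \left(-5\right) 3 = 16 \left(- \frac{15}{4}\right) 3 = \left(-60\right) 3 = -180$)
$\left(t + 42\right) 31 - l{\left(147 \right)} = \left(-180 + 42\right) 31 - 41 = \left(-138\right) 31 - 41 = -4278 - 41 = -4319$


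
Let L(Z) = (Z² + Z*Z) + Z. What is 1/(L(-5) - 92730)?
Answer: -1/92685 ≈ -1.0789e-5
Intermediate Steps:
L(Z) = Z + 2*Z² (L(Z) = (Z² + Z²) + Z = 2*Z² + Z = Z + 2*Z²)
1/(L(-5) - 92730) = 1/(-5*(1 + 2*(-5)) - 92730) = 1/(-5*(1 - 10) - 92730) = 1/(-5*(-9) - 92730) = 1/(45 - 92730) = 1/(-92685) = -1/92685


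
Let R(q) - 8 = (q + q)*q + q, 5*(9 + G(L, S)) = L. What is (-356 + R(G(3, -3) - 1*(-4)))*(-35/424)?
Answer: 27447/1060 ≈ 25.893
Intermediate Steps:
G(L, S) = -9 + L/5
R(q) = 8 + q + 2*q**2 (R(q) = 8 + ((q + q)*q + q) = 8 + ((2*q)*q + q) = 8 + (2*q**2 + q) = 8 + (q + 2*q**2) = 8 + q + 2*q**2)
(-356 + R(G(3, -3) - 1*(-4)))*(-35/424) = (-356 + (8 + ((-9 + (1/5)*3) - 1*(-4)) + 2*((-9 + (1/5)*3) - 1*(-4))**2))*(-35/424) = (-356 + (8 + ((-9 + 3/5) + 4) + 2*((-9 + 3/5) + 4)**2))*(-35*1/424) = (-356 + (8 + (-42/5 + 4) + 2*(-42/5 + 4)**2))*(-35/424) = (-356 + (8 - 22/5 + 2*(-22/5)**2))*(-35/424) = (-356 + (8 - 22/5 + 2*(484/25)))*(-35/424) = (-356 + (8 - 22/5 + 968/25))*(-35/424) = (-356 + 1058/25)*(-35/424) = -7842/25*(-35/424) = 27447/1060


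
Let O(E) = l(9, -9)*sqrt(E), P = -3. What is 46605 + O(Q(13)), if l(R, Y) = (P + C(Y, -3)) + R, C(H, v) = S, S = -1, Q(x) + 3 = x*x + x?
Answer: 46605 + 5*sqrt(179) ≈ 46672.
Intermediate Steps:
Q(x) = -3 + x + x**2 (Q(x) = -3 + (x*x + x) = -3 + (x**2 + x) = -3 + (x + x**2) = -3 + x + x**2)
C(H, v) = -1
l(R, Y) = -4 + R (l(R, Y) = (-3 - 1) + R = -4 + R)
O(E) = 5*sqrt(E) (O(E) = (-4 + 9)*sqrt(E) = 5*sqrt(E))
46605 + O(Q(13)) = 46605 + 5*sqrt(-3 + 13 + 13**2) = 46605 + 5*sqrt(-3 + 13 + 169) = 46605 + 5*sqrt(179)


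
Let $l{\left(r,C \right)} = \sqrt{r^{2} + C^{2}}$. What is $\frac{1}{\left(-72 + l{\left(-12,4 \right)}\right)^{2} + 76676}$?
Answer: $\frac{1367}{112066044} + \frac{4 \sqrt{10}}{46694185} \approx 1.2469 \cdot 10^{-5}$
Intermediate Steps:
$l{\left(r,C \right)} = \sqrt{C^{2} + r^{2}}$
$\frac{1}{\left(-72 + l{\left(-12,4 \right)}\right)^{2} + 76676} = \frac{1}{\left(-72 + \sqrt{4^{2} + \left(-12\right)^{2}}\right)^{2} + 76676} = \frac{1}{\left(-72 + \sqrt{16 + 144}\right)^{2} + 76676} = \frac{1}{\left(-72 + \sqrt{160}\right)^{2} + 76676} = \frac{1}{\left(-72 + 4 \sqrt{10}\right)^{2} + 76676} = \frac{1}{76676 + \left(-72 + 4 \sqrt{10}\right)^{2}}$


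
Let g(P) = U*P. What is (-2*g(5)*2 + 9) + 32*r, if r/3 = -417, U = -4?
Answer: -39943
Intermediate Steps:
r = -1251 (r = 3*(-417) = -1251)
g(P) = -4*P
(-2*g(5)*2 + 9) + 32*r = (-2*(-4*5)*2 + 9) + 32*(-1251) = (-(-40)*2 + 9) - 40032 = (-2*(-40) + 9) - 40032 = (80 + 9) - 40032 = 89 - 40032 = -39943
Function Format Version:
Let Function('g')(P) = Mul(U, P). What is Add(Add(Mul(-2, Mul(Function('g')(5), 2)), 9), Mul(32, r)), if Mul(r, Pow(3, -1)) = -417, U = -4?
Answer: -39943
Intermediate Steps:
r = -1251 (r = Mul(3, -417) = -1251)
Function('g')(P) = Mul(-4, P)
Add(Add(Mul(-2, Mul(Function('g')(5), 2)), 9), Mul(32, r)) = Add(Add(Mul(-2, Mul(Mul(-4, 5), 2)), 9), Mul(32, -1251)) = Add(Add(Mul(-2, Mul(-20, 2)), 9), -40032) = Add(Add(Mul(-2, -40), 9), -40032) = Add(Add(80, 9), -40032) = Add(89, -40032) = -39943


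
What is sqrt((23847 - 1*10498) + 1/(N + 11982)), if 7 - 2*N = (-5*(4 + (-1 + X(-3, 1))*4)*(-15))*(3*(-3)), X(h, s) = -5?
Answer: sqrt(1463608956451)/10471 ≈ 115.54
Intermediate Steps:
N = -13493/2 (N = 7/2 - -5*(4 + (-1 - 5)*4)*(-15)*3*(-3)/2 = 7/2 - -5*(4 - 6*4)*(-15)*(-9)/2 = 7/2 - -5*(4 - 24)*(-15)*(-9)/2 = 7/2 - -5*(-20)*(-15)*(-9)/2 = 7/2 - 100*(-15)*(-9)/2 = 7/2 - (-750)*(-9) = 7/2 - 1/2*13500 = 7/2 - 6750 = -13493/2 ≈ -6746.5)
sqrt((23847 - 1*10498) + 1/(N + 11982)) = sqrt((23847 - 1*10498) + 1/(-13493/2 + 11982)) = sqrt((23847 - 10498) + 1/(10471/2)) = sqrt(13349 + 2/10471) = sqrt(139777381/10471) = sqrt(1463608956451)/10471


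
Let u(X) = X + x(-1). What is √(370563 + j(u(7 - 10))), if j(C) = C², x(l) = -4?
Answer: 2*√92653 ≈ 608.78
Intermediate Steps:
u(X) = -4 + X (u(X) = X - 4 = -4 + X)
√(370563 + j(u(7 - 10))) = √(370563 + (-4 + (7 - 10))²) = √(370563 + (-4 - 3)²) = √(370563 + (-7)²) = √(370563 + 49) = √370612 = 2*√92653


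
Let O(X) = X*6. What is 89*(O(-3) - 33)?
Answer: -4539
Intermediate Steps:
O(X) = 6*X
89*(O(-3) - 33) = 89*(6*(-3) - 33) = 89*(-18 - 33) = 89*(-51) = -4539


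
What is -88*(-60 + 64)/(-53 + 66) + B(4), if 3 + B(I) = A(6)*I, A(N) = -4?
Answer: -599/13 ≈ -46.077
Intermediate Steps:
B(I) = -3 - 4*I
-88*(-60 + 64)/(-53 + 66) + B(4) = -88*(-60 + 64)/(-53 + 66) + (-3 - 4*4) = -352/13 + (-3 - 16) = -352/13 - 19 = -599/13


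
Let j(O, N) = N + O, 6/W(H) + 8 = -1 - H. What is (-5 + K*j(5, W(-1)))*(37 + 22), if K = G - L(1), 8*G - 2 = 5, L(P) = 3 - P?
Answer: -18467/32 ≈ -577.09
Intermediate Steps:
G = 7/8 (G = ¼ + (⅛)*5 = ¼ + 5/8 = 7/8 ≈ 0.87500)
W(H) = 6/(-9 - H) (W(H) = 6/(-8 + (-1 - H)) = 6/(-9 - H))
K = -9/8 (K = 7/8 - (3 - 1*1) = 7/8 - (3 - 1) = 7/8 - 1*2 = 7/8 - 2 = -9/8 ≈ -1.1250)
(-5 + K*j(5, W(-1)))*(37 + 22) = (-5 - 9*(-6/(9 - 1) + 5)/8)*(37 + 22) = (-5 - 9*(-6/8 + 5)/8)*59 = (-5 - 9*(-6*⅛ + 5)/8)*59 = (-5 - 9*(-¾ + 5)/8)*59 = (-5 - 9/8*17/4)*59 = (-5 - 153/32)*59 = -313/32*59 = -18467/32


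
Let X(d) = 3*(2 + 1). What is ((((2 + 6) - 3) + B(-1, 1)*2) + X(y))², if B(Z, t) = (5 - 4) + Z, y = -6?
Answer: 196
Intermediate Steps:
B(Z, t) = 1 + Z
X(d) = 9 (X(d) = 3*3 = 9)
((((2 + 6) - 3) + B(-1, 1)*2) + X(y))² = ((((2 + 6) - 3) + (1 - 1)*2) + 9)² = (((8 - 3) + 0*2) + 9)² = ((5 + 0) + 9)² = (5 + 9)² = 14² = 196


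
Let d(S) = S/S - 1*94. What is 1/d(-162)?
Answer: -1/93 ≈ -0.010753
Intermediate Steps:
d(S) = -93 (d(S) = 1 - 94 = -93)
1/d(-162) = 1/(-93) = -1/93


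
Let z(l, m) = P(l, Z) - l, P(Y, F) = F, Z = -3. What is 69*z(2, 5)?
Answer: -345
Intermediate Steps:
z(l, m) = -3 - l
69*z(2, 5) = 69*(-3 - 1*2) = 69*(-3 - 2) = 69*(-5) = -345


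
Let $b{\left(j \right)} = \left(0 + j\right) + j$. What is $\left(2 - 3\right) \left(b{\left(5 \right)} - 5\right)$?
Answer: $-5$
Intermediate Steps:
$b{\left(j \right)} = 2 j$ ($b{\left(j \right)} = j + j = 2 j$)
$\left(2 - 3\right) \left(b{\left(5 \right)} - 5\right) = \left(2 - 3\right) \left(2 \cdot 5 - 5\right) = \left(2 - 3\right) \left(10 - 5\right) = \left(-1\right) 5 = -5$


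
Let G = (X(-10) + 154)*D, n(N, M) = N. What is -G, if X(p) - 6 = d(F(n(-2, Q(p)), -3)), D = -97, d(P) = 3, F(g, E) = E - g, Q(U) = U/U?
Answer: 15811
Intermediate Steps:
Q(U) = 1
X(p) = 9 (X(p) = 6 + 3 = 9)
G = -15811 (G = (9 + 154)*(-97) = 163*(-97) = -15811)
-G = -1*(-15811) = 15811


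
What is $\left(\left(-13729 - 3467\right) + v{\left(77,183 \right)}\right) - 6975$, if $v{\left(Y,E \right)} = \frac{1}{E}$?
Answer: $- \frac{4423292}{183} \approx -24171.0$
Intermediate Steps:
$\left(\left(-13729 - 3467\right) + v{\left(77,183 \right)}\right) - 6975 = \left(\left(-13729 - 3467\right) + \frac{1}{183}\right) - 6975 = \left(-17196 + \frac{1}{183}\right) - 6975 = - \frac{3146867}{183} - 6975 = - \frac{4423292}{183}$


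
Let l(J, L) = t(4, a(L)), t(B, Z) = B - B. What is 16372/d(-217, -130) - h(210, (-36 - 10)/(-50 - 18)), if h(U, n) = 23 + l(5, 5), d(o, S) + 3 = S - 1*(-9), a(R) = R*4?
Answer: -4806/31 ≈ -155.03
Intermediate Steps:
a(R) = 4*R
t(B, Z) = 0
l(J, L) = 0
d(o, S) = 6 + S (d(o, S) = -3 + (S - 1*(-9)) = -3 + (S + 9) = -3 + (9 + S) = 6 + S)
h(U, n) = 23 (h(U, n) = 23 + 0 = 23)
16372/d(-217, -130) - h(210, (-36 - 10)/(-50 - 18)) = 16372/(6 - 130) - 1*23 = 16372/(-124) - 23 = 16372*(-1/124) - 23 = -4093/31 - 23 = -4806/31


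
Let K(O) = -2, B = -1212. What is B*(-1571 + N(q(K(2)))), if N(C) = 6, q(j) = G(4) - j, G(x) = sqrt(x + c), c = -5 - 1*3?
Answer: 1896780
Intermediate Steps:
c = -8 (c = -5 - 3 = -8)
G(x) = sqrt(-8 + x) (G(x) = sqrt(x - 8) = sqrt(-8 + x))
q(j) = -j + 2*I (q(j) = sqrt(-8 + 4) - j = sqrt(-4) - j = 2*I - j = -j + 2*I)
B*(-1571 + N(q(K(2)))) = -1212*(-1571 + 6) = -1212*(-1565) = 1896780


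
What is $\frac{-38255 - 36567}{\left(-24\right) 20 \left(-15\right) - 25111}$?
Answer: $\frac{74822}{17911} \approx 4.1774$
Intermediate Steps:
$\frac{-38255 - 36567}{\left(-24\right) 20 \left(-15\right) - 25111} = - \frac{74822}{\left(-480\right) \left(-15\right) - 25111} = - \frac{74822}{7200 - 25111} = - \frac{74822}{-17911} = \left(-74822\right) \left(- \frac{1}{17911}\right) = \frac{74822}{17911}$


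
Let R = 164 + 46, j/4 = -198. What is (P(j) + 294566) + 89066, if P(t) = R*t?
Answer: 217312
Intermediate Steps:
j = -792 (j = 4*(-198) = -792)
R = 210
P(t) = 210*t
(P(j) + 294566) + 89066 = (210*(-792) + 294566) + 89066 = (-166320 + 294566) + 89066 = 128246 + 89066 = 217312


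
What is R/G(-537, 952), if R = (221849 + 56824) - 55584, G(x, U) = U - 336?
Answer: 223089/616 ≈ 362.16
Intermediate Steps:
G(x, U) = -336 + U
R = 223089 (R = 278673 - 55584 = 223089)
R/G(-537, 952) = 223089/(-336 + 952) = 223089/616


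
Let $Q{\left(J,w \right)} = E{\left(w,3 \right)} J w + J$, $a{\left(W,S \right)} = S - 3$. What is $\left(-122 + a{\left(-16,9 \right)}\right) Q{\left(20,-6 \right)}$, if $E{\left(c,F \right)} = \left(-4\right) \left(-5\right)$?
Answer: $276080$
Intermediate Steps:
$E{\left(c,F \right)} = 20$
$a{\left(W,S \right)} = -3 + S$
$Q{\left(J,w \right)} = J + 20 J w$ ($Q{\left(J,w \right)} = 20 J w + J = J + 20 J w$)
$\left(-122 + a{\left(-16,9 \right)}\right) Q{\left(20,-6 \right)} = \left(-122 + \left(-3 + 9\right)\right) 20 \left(1 + 20 \left(-6\right)\right) = \left(-122 + 6\right) 20 \left(1 - 120\right) = - 116 \cdot 20 \left(-119\right) = \left(-116\right) \left(-2380\right) = 276080$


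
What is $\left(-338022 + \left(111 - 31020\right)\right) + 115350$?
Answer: $-253581$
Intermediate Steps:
$\left(-338022 + \left(111 - 31020\right)\right) + 115350 = \left(-338022 - 30909\right) + 115350 = -368931 + 115350 = -253581$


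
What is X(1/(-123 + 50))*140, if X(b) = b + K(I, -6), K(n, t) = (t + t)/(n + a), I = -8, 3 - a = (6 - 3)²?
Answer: 8620/73 ≈ 118.08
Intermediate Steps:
a = -6 (a = 3 - (6 - 3)² = 3 - 1*3² = 3 - 1*9 = 3 - 9 = -6)
K(n, t) = 2*t/(-6 + n) (K(n, t) = (t + t)/(n - 6) = (2*t)/(-6 + n) = 2*t/(-6 + n))
X(b) = 6/7 + b (X(b) = b + 2*(-6)/(-6 - 8) = b + 2*(-6)/(-14) = b + 2*(-6)*(-1/14) = b + 6/7 = 6/7 + b)
X(1/(-123 + 50))*140 = (6/7 + 1/(-123 + 50))*140 = (6/7 + 1/(-73))*140 = (6/7 - 1/73)*140 = (431/511)*140 = 8620/73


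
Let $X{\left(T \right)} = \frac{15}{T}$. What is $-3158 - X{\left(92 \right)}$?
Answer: $- \frac{290551}{92} \approx -3158.2$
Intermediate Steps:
$-3158 - X{\left(92 \right)} = -3158 - \frac{15}{92} = - \frac{290551}{92}$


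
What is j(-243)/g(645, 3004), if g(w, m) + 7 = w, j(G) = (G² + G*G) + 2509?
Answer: 120607/638 ≈ 189.04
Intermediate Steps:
j(G) = 2509 + 2*G² (j(G) = (G² + G²) + 2509 = 2*G² + 2509 = 2509 + 2*G²)
g(w, m) = -7 + w
j(-243)/g(645, 3004) = (2509 + 2*(-243)²)/(-7 + 645) = (2509 + 2*59049)/638 = (2509 + 118098)*(1/638) = 120607*(1/638) = 120607/638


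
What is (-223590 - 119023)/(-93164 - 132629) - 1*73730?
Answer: -282158903/3827 ≈ -73729.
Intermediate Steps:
(-223590 - 119023)/(-93164 - 132629) - 1*73730 = -342613/(-225793) - 73730 = -342613*(-1/225793) - 73730 = 5807/3827 - 73730 = -282158903/3827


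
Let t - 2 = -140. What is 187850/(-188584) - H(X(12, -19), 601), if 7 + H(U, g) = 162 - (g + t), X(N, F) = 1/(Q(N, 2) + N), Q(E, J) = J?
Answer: 28948011/94292 ≈ 307.00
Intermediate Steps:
t = -138 (t = 2 - 140 = -138)
X(N, F) = 1/(2 + N)
H(U, g) = 293 - g (H(U, g) = -7 + (162 - (g - 138)) = -7 + (162 - (-138 + g)) = -7 + (162 + (138 - g)) = -7 + (300 - g) = 293 - g)
187850/(-188584) - H(X(12, -19), 601) = 187850/(-188584) - (293 - 1*601) = 187850*(-1/188584) - (293 - 601) = -93925/94292 - 1*(-308) = -93925/94292 + 308 = 28948011/94292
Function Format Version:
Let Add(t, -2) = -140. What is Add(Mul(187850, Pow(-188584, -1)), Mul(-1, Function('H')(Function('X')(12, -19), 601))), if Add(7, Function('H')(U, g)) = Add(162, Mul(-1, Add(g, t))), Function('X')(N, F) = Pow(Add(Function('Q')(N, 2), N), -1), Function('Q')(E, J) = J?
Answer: Rational(28948011, 94292) ≈ 307.00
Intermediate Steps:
t = -138 (t = Add(2, -140) = -138)
Function('X')(N, F) = Pow(Add(2, N), -1)
Function('H')(U, g) = Add(293, Mul(-1, g)) (Function('H')(U, g) = Add(-7, Add(162, Mul(-1, Add(g, -138)))) = Add(-7, Add(162, Mul(-1, Add(-138, g)))) = Add(-7, Add(162, Add(138, Mul(-1, g)))) = Add(-7, Add(300, Mul(-1, g))) = Add(293, Mul(-1, g)))
Add(Mul(187850, Pow(-188584, -1)), Mul(-1, Function('H')(Function('X')(12, -19), 601))) = Add(Mul(187850, Pow(-188584, -1)), Mul(-1, Add(293, Mul(-1, 601)))) = Add(Mul(187850, Rational(-1, 188584)), Mul(-1, Add(293, -601))) = Add(Rational(-93925, 94292), Mul(-1, -308)) = Add(Rational(-93925, 94292), 308) = Rational(28948011, 94292)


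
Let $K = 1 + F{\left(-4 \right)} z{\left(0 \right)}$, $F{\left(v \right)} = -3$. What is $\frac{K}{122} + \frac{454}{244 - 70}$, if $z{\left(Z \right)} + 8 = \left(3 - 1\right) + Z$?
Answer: $\frac{29347}{10614} \approx 2.7649$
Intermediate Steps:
$z{\left(Z \right)} = -6 + Z$ ($z{\left(Z \right)} = -8 + \left(\left(3 - 1\right) + Z\right) = -8 + \left(2 + Z\right) = -6 + Z$)
$K = 19$ ($K = 1 - 3 \left(-6 + 0\right) = 1 - -18 = 1 + 18 = 19$)
$\frac{K}{122} + \frac{454}{244 - 70} = \frac{19}{122} + \frac{454}{244 - 70} = 19 \cdot \frac{1}{122} + \frac{454}{244 - 70} = \frac{19}{122} + \frac{454}{174} = \frac{19}{122} + 454 \cdot \frac{1}{174} = \frac{19}{122} + \frac{227}{87} = \frac{29347}{10614}$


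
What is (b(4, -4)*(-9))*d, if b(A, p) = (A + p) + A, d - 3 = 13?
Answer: -576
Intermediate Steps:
d = 16 (d = 3 + 13 = 16)
b(A, p) = p + 2*A
(b(4, -4)*(-9))*d = ((-4 + 2*4)*(-9))*16 = ((-4 + 8)*(-9))*16 = (4*(-9))*16 = -36*16 = -576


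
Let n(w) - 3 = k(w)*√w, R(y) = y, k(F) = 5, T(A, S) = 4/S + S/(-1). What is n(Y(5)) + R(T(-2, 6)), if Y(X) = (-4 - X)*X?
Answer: -7/3 + 15*I*√5 ≈ -2.3333 + 33.541*I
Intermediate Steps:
T(A, S) = -S + 4/S (T(A, S) = 4/S + S*(-1) = 4/S - S = -S + 4/S)
Y(X) = X*(-4 - X)
n(w) = 3 + 5*√w
n(Y(5)) + R(T(-2, 6)) = (3 + 5*√(-1*5*(4 + 5))) + (-1*6 + 4/6) = (3 + 5*√(-1*5*9)) + (-6 + 4*(⅙)) = (3 + 5*√(-45)) + (-6 + ⅔) = (3 + 5*(3*I*√5)) - 16/3 = (3 + 15*I*√5) - 16/3 = -7/3 + 15*I*√5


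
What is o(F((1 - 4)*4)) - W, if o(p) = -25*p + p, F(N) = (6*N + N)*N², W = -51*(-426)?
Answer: 268578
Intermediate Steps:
W = 21726
F(N) = 7*N³ (F(N) = (7*N)*N² = 7*N³)
o(p) = -24*p
o(F((1 - 4)*4)) - W = -168*((1 - 4)*4)³ - 1*21726 = -168*(-3*4)³ - 21726 = -168*(-12)³ - 21726 = -168*(-1728) - 21726 = -24*(-12096) - 21726 = 290304 - 21726 = 268578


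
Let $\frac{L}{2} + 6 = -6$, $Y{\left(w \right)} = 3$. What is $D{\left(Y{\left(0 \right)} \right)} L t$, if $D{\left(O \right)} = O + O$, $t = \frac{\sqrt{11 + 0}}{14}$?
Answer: $- \frac{72 \sqrt{11}}{7} \approx -34.114$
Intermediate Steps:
$L = -24$ ($L = -12 + 2 \left(-6\right) = -12 - 12 = -24$)
$t = \frac{\sqrt{11}}{14}$ ($t = \sqrt{11} \cdot \frac{1}{14} = \frac{\sqrt{11}}{14} \approx 0.2369$)
$D{\left(O \right)} = 2 O$
$D{\left(Y{\left(0 \right)} \right)} L t = 2 \cdot 3 \left(-24\right) \frac{\sqrt{11}}{14} = 6 \left(-24\right) \frac{\sqrt{11}}{14} = - 144 \frac{\sqrt{11}}{14} = - \frac{72 \sqrt{11}}{7}$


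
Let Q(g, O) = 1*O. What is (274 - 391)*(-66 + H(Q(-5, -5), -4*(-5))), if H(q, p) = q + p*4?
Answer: -1053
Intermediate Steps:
Q(g, O) = O
H(q, p) = q + 4*p
(274 - 391)*(-66 + H(Q(-5, -5), -4*(-5))) = (274 - 391)*(-66 + (-5 + 4*(-4*(-5)))) = -117*(-66 + (-5 + 4*20)) = -117*(-66 + (-5 + 80)) = -117*(-66 + 75) = -117*9 = -1053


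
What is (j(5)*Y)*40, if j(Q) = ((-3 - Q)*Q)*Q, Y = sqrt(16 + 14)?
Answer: -8000*sqrt(30) ≈ -43818.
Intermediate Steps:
Y = sqrt(30) ≈ 5.4772
j(Q) = Q**2*(-3 - Q) (j(Q) = (Q*(-3 - Q))*Q = Q**2*(-3 - Q))
(j(5)*Y)*40 = ((5**2*(-3 - 1*5))*sqrt(30))*40 = ((25*(-3 - 5))*sqrt(30))*40 = ((25*(-8))*sqrt(30))*40 = -200*sqrt(30)*40 = -8000*sqrt(30)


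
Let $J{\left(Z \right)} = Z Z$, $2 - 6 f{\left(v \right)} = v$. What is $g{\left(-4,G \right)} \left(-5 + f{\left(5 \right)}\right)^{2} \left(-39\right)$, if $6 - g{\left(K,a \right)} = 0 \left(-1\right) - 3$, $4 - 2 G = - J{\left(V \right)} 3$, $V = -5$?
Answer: $- \frac{42471}{4} \approx -10618.0$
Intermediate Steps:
$f{\left(v \right)} = \frac{1}{3} - \frac{v}{6}$
$J{\left(Z \right)} = Z^{2}$
$G = \frac{79}{2}$ ($G = 2 - \frac{- \left(-5\right)^{2} \cdot 3}{2} = 2 - \frac{\left(-1\right) 25 \cdot 3}{2} = 2 - \frac{\left(-25\right) 3}{2} = 2 - - \frac{75}{2} = 2 + \frac{75}{2} = \frac{79}{2} \approx 39.5$)
$g{\left(K,a \right)} = 9$ ($g{\left(K,a \right)} = 6 - \left(0 \left(-1\right) - 3\right) = 6 - \left(0 - 3\right) = 6 - -3 = 6 + 3 = 9$)
$g{\left(-4,G \right)} \left(-5 + f{\left(5 \right)}\right)^{2} \left(-39\right) = 9 \left(-5 + \left(\frac{1}{3} - \frac{5}{6}\right)\right)^{2} \left(-39\right) = 9 \left(-5 - \frac{1}{2}\right)^{2} \left(-39\right) = 9 \left(- \frac{11}{2}\right)^{2} \left(-39\right) = 9 \cdot \frac{121}{4} \left(-39\right) = \frac{1089}{4} \left(-39\right) = - \frac{42471}{4}$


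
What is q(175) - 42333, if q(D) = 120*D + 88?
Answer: -21245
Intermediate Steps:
q(D) = 88 + 120*D
q(175) - 42333 = (88 + 120*175) - 42333 = (88 + 21000) - 42333 = 21088 - 42333 = -21245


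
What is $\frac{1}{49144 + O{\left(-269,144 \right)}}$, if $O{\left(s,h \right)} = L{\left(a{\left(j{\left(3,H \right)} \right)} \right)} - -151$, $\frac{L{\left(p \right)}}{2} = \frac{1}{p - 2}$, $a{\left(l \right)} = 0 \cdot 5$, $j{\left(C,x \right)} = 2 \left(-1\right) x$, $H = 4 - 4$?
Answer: $\frac{1}{49294} \approx 2.0286 \cdot 10^{-5}$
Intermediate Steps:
$H = 0$ ($H = 4 - 4 = 0$)
$j{\left(C,x \right)} = - 2 x$
$a{\left(l \right)} = 0$
$L{\left(p \right)} = \frac{2}{-2 + p}$ ($L{\left(p \right)} = \frac{2}{p - 2} = \frac{2}{-2 + p}$)
$O{\left(s,h \right)} = 150$ ($O{\left(s,h \right)} = \frac{2}{-2 + 0} - -151 = \frac{2}{-2} + 151 = 2 \left(- \frac{1}{2}\right) + 151 = -1 + 151 = 150$)
$\frac{1}{49144 + O{\left(-269,144 \right)}} = \frac{1}{49144 + 150} = \frac{1}{49294}$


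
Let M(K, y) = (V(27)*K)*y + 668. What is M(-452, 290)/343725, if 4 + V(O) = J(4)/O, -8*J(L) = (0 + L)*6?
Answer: 4855972/3093525 ≈ 1.5697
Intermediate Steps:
J(L) = -3*L/4 (J(L) = -(0 + L)*6/8 = -L*6/8 = -3*L/4)
V(O) = -4 - 3/O (V(O) = -4 + (-3/4*4)/O = -4 - 3/O)
M(K, y) = 668 - 37*K*y/9 (M(K, y) = ((-4 - 3/27)*K)*y + 668 = ((-4 - 3*1/27)*K)*y + 668 = ((-4 - 1/9)*K)*y + 668 = (-37*K/9)*y + 668 = -37*K*y/9 + 668 = 668 - 37*K*y/9)
M(-452, 290)/343725 = (668 - 37/9*(-452)*290)/343725 = (668 + 4849960/9)*(1/343725) = (4855972/9)*(1/343725) = 4855972/3093525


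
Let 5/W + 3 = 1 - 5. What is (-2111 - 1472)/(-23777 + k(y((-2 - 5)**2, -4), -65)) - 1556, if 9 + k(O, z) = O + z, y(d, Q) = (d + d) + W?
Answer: -258700375/166276 ≈ -1555.8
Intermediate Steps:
W = -5/7 (W = 5/(-3 + (1 - 5)) = 5/(-3 - 4) = 5/(-7) = 5*(-1/7) = -5/7 ≈ -0.71429)
y(d, Q) = -5/7 + 2*d (y(d, Q) = (d + d) - 5/7 = 2*d - 5/7 = -5/7 + 2*d)
k(O, z) = -9 + O + z (k(O, z) = -9 + (O + z) = -9 + O + z)
(-2111 - 1472)/(-23777 + k(y((-2 - 5)**2, -4), -65)) - 1556 = (-2111 - 1472)/(-23777 + (-9 + (-5/7 + 2*(-2 - 5)**2) - 65)) - 1556 = -3583/(-23777 + (-9 + (-5/7 + 2*(-7)**2) - 65)) - 1556 = -3583/(-23777 + (-9 + (-5/7 + 2*49) - 65)) - 1556 = -3583/(-23777 + (-9 + (-5/7 + 98) - 65)) - 1556 = -3583/(-23777 + (-9 + 681/7 - 65)) - 1556 = -3583/(-23777 + 163/7) - 1556 = -3583/(-166276/7) - 1556 = -3583*(-7/166276) - 1556 = 25081/166276 - 1556 = -258700375/166276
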